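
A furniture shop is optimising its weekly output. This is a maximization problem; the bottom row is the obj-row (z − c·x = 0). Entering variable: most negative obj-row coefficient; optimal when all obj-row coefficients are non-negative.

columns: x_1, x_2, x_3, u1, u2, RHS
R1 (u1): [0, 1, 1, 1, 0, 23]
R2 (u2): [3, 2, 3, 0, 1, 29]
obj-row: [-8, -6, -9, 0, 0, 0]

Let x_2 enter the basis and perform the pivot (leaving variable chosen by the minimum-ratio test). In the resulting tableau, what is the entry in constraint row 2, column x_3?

Ratio test on column x_2 — row 1: 23/1 = 23; row 2: 29/2 = 29/2. Minimum is 29/2 at row 2 (u2 leaves); pivot element 2.
Divide row 2 by 2; eliminate column x_2 from the other rows.
In the new row 2, the x_3 entry is the old entry divided by the pivot: 3/2 = 3/2.

3/2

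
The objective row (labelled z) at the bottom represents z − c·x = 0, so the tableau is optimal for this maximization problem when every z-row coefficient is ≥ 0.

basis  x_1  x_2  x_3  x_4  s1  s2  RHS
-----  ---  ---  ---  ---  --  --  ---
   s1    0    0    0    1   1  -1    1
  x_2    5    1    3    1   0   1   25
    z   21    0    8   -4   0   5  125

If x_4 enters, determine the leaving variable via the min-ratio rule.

s1

Column x_4 entries and ratios — s1: 1/1 = 1; x_2: 25/1 = 25.
Smallest ratio is 1 in the row of s1, so s1 leaves.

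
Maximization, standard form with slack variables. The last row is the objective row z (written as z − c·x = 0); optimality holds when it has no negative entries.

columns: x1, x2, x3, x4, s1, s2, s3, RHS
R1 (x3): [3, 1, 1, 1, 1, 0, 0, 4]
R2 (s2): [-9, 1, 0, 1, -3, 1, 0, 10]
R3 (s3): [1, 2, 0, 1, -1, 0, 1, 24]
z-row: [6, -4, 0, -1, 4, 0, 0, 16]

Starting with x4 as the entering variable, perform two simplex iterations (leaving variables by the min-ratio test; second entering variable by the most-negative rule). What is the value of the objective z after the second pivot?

Ratio test on column x4 — row 1: 4/1 = 4; row 2: 10/1 = 10; row 3: 24/1 = 24. Minimum is 4 at row 1 (x3 leaves); pivot element 1.
Pivot on row 1; the z-row RHS becomes 16 − (-1)·4 = 20.
Next entering variable (most negative z-row entry -3): x2.
Ratio test on column x2 — row 1: 4/1 = 4; row 2: entry 0 ≤ 0; row 3: 20/1 = 20. Minimum is 4 at row 1 (x4 leaves); pivot element 1.
After the second pivot the z-row RHS is 20 − (-3)·4 = 32.

32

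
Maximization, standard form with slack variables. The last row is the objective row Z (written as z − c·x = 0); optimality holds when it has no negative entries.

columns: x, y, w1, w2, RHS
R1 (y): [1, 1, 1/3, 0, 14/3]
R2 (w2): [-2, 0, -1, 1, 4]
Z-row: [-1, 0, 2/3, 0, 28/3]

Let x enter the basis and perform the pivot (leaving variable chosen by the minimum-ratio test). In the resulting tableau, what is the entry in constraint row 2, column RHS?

40/3

Ratio test on column x — row 1: (14/3)/1 = 14/3; row 2: entry -2 ≤ 0. Minimum is 14/3 at row 1 (y leaves); pivot element 1.
Divide row 1 by 1; eliminate column x from the other rows.
Row 2 update in column RHS: 4 − (-2)·(14/3) = 40/3.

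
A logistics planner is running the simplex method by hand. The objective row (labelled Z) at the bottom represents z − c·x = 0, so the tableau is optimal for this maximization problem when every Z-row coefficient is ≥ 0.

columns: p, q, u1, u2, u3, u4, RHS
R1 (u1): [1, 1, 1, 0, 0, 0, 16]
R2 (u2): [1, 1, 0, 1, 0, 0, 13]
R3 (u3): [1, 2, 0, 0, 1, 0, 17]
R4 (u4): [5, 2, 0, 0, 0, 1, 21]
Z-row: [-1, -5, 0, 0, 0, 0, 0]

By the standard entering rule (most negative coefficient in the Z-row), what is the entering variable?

Negative Z-row entries: p: -1, q: -5.
The most negative is -5 in column q, so q enters.

q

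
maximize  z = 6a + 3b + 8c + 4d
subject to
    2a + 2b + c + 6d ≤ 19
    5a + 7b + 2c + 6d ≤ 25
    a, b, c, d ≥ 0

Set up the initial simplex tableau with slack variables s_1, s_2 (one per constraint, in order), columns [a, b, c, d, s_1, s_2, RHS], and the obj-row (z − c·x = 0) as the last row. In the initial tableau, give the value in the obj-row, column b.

The obj-row carries the negated objective coefficients: the b entry is -3.

-3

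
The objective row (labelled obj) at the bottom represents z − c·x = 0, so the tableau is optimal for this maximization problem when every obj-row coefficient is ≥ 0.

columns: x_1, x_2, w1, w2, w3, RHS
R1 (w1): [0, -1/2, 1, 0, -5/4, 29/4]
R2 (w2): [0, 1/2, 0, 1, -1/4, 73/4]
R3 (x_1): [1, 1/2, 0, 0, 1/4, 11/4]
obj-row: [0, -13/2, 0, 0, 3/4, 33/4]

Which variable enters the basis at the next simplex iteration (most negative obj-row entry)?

x_2

Negative obj-row entries: x_2: -13/2.
The most negative is -13/2 in column x_2, so x_2 enters.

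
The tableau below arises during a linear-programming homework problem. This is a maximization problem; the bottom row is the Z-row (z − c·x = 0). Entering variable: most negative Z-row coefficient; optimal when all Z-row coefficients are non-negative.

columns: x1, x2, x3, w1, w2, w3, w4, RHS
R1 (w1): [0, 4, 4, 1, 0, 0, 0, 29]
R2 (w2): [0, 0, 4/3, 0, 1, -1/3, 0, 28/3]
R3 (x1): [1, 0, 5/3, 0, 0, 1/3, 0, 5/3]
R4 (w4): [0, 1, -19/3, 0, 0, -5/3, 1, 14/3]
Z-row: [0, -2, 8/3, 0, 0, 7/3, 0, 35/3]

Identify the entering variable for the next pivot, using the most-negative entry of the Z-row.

x2

Negative Z-row entries: x2: -2.
The most negative is -2 in column x2, so x2 enters.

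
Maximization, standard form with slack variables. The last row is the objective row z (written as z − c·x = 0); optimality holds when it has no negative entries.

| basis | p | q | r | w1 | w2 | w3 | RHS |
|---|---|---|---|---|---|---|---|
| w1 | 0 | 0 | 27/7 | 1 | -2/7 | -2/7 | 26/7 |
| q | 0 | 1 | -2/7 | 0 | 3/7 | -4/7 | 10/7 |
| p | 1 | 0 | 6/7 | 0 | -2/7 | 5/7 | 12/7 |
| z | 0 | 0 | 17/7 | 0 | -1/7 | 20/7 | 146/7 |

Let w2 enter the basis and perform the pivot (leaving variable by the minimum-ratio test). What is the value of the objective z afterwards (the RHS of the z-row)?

Ratio test on column w2 — row 1: entry -2/7 ≤ 0; row 2: (10/7)/(3/7) = 10/3; row 3: entry -2/7 ≤ 0. Minimum is 10/3 at row 2 (q leaves); pivot element 3/7.
Pivot on row 2; the z-row RHS becomes 146/7 − (-1/7)·(10/3) = 64/3.

64/3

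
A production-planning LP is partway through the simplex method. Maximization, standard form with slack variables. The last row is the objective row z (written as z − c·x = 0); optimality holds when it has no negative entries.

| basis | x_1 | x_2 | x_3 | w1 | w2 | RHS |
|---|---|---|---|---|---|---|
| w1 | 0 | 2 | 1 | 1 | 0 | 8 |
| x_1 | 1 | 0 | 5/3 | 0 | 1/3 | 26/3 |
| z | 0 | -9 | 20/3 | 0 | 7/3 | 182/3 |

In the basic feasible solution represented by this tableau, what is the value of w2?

0

w2 is not in the basis, so in the current basic feasible solution w2 = 0.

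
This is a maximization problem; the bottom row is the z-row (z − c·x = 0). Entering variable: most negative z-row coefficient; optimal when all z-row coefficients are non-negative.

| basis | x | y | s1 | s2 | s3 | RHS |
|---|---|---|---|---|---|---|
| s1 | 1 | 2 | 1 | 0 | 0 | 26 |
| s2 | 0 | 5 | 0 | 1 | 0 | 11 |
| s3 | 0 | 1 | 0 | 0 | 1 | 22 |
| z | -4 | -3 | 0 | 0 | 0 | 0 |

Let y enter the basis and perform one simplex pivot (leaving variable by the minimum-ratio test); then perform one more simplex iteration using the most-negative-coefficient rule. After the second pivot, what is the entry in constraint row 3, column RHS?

Ratio test on column y — row 1: 26/2 = 13; row 2: 11/5 = 11/5; row 3: 22/1 = 22. Minimum is 11/5 at row 2 (s2 leaves); pivot element 5.
Divide row 2 by 5; eliminate column y from the other rows.
Second iteration: most negative z-row entry is -4 in column x, so x enters.
Ratio test on column x — row 1: (108/5)/1 = 108/5; row 2: entry 0 ≤ 0; row 3: entry 0 ≤ 0. Minimum is 108/5 at row 1 (s1 leaves); pivot element 1.
Divide row 1 by 1; eliminate column x from the other rows.
After both pivots, the entry at constraint row 3, column RHS is 99/5.

99/5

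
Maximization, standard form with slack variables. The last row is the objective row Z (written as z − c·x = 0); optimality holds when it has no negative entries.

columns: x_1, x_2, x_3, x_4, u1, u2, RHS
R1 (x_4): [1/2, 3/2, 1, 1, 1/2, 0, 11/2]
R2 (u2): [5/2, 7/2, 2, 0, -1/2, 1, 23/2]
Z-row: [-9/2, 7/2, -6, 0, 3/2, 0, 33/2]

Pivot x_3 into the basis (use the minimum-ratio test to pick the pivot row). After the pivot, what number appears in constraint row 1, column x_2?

Ratio test on column x_3 — row 1: (11/2)/1 = 11/2; row 2: (23/2)/2 = 23/4. Minimum is 11/2 at row 1 (x_4 leaves); pivot element 1.
Divide row 1 by 1; eliminate column x_3 from the other rows.
In the new row 1, the x_2 entry is the old entry divided by the pivot: (3/2)/1 = 3/2.

3/2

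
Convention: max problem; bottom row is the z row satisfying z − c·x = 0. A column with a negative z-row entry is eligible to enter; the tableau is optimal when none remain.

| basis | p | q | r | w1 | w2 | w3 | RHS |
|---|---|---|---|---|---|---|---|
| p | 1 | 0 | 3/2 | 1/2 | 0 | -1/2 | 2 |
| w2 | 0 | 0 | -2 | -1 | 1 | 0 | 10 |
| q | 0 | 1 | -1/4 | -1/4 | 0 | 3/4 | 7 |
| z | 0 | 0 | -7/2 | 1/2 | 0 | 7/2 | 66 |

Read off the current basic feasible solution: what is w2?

10

w2 is basic (row 2); its value is the RHS of that row, 10.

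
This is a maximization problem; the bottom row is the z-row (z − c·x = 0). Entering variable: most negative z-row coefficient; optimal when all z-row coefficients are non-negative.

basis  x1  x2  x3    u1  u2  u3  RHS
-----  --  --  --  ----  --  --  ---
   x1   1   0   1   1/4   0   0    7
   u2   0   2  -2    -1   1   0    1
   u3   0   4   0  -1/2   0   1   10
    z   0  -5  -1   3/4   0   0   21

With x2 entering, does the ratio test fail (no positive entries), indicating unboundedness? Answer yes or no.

Column x2 has positive entries in row(s) 2, 3, so the ratio test bounds it — not unbounded.

no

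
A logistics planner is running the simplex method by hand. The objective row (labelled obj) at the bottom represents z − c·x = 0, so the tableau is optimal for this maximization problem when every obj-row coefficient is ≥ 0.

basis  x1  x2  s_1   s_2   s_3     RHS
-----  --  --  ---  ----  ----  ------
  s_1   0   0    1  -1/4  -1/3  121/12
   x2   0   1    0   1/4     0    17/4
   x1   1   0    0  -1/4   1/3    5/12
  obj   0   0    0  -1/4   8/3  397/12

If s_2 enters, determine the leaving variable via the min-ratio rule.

Column s_2 entries and ratios — s_1: -1/4 ≤ 0, skip; x2: (17/4)/(1/4) = 17; x1: -1/4 ≤ 0, skip.
Smallest ratio is 17 in the row of x2, so x2 leaves.

x2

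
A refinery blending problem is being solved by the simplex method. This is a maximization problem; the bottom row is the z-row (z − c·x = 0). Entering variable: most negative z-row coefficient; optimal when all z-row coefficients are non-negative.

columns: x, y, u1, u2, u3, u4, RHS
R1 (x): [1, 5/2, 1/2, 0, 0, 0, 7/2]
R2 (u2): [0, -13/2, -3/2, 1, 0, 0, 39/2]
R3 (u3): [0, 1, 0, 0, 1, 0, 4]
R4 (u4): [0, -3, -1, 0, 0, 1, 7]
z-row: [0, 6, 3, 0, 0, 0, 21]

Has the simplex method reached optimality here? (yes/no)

Every z-row coefficient is ≥ 0, so the tableau is optimal.

yes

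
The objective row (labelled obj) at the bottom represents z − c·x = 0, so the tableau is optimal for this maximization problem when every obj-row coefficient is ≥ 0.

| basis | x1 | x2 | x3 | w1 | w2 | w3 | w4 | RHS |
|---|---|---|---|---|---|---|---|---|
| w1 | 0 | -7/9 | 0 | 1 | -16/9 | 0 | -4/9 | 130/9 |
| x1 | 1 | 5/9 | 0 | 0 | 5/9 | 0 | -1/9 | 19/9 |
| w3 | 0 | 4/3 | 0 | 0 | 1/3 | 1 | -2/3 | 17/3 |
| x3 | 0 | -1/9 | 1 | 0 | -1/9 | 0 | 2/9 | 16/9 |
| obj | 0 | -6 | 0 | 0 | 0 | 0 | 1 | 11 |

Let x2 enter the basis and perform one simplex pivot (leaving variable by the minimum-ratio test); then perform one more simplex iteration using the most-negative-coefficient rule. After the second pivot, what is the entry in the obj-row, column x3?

1

Ratio test on column x2 — row 1: entry -7/9 ≤ 0; row 2: (19/9)/(5/9) = 19/5; row 3: (17/3)/(4/3) = 17/4; row 4: entry -1/9 ≤ 0. Minimum is 19/5 at row 2 (x1 leaves); pivot element 5/9.
Divide row 2 by 5/9; eliminate column x2 from the other rows.
Second iteration: most negative obj-row entry is -1/5 in column w4, so w4 enters.
Ratio test on column w4 — row 1: entry -3/5 ≤ 0; row 2: entry -1/5 ≤ 0; row 3: entry -2/5 ≤ 0; row 4: (11/5)/(1/5) = 11. Minimum is 11 at row 4 (x3 leaves); pivot element 1/5.
Divide row 4 by 1/5; eliminate column w4 from the other rows.
After both pivots, the entry at the obj-row, column x3 is 1.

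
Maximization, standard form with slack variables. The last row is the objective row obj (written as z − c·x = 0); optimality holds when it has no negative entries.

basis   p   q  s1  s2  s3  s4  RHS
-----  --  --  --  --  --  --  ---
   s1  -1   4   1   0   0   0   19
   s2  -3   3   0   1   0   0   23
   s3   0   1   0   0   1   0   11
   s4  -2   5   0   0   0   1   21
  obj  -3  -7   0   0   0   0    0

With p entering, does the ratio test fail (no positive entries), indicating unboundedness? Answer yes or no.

yes

Every constraint-row entry in column p is ≤ 0, so increasing p is unbounded.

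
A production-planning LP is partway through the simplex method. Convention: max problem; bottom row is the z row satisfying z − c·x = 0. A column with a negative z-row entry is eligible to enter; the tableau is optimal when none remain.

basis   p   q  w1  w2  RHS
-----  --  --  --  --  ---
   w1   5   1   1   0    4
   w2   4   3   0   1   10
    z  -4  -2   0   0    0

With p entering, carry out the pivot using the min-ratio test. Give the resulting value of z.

Ratio test on column p — row 1: 4/5 = 4/5; row 2: 10/4 = 5/2. Minimum is 4/5 at row 1 (w1 leaves); pivot element 5.
Pivot on row 1; the z-row RHS becomes 0 − (-4)·(4/5) = 16/5.

16/5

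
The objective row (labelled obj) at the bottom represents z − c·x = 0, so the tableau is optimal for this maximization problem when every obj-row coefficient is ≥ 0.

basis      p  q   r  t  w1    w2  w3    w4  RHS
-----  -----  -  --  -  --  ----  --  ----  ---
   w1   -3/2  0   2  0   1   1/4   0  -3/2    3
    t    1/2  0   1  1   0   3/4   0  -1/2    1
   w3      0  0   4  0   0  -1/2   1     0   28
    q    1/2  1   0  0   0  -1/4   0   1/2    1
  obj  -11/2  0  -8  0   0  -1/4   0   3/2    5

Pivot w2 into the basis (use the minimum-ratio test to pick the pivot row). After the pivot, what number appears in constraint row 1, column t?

-1/3

Ratio test on column w2 — row 1: 3/(1/4) = 12; row 2: 1/(3/4) = 4/3; row 3: entry -1/2 ≤ 0; row 4: entry -1/4 ≤ 0. Minimum is 4/3 at row 2 (t leaves); pivot element 3/4.
Divide row 2 by 3/4; eliminate column w2 from the other rows.
Row 1 update in column t: 0 − (1/4)·(4/3) = -1/3.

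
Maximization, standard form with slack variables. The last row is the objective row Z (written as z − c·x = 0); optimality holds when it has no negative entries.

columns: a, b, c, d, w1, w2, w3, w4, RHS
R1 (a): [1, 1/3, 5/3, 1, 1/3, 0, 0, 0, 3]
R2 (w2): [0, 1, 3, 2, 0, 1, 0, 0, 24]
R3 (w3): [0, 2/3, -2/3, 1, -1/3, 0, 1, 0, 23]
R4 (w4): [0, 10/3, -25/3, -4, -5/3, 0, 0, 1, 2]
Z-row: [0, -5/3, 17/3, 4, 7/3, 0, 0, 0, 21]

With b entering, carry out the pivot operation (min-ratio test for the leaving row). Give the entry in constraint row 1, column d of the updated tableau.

7/5

Ratio test on column b — row 1: 3/(1/3) = 9; row 2: 24/1 = 24; row 3: 23/(2/3) = 69/2; row 4: 2/(10/3) = 3/5. Minimum is 3/5 at row 4 (w4 leaves); pivot element 10/3.
Divide row 4 by 10/3; eliminate column b from the other rows.
Row 1 update in column d: 1 − (1/3)·(-6/5) = 7/5.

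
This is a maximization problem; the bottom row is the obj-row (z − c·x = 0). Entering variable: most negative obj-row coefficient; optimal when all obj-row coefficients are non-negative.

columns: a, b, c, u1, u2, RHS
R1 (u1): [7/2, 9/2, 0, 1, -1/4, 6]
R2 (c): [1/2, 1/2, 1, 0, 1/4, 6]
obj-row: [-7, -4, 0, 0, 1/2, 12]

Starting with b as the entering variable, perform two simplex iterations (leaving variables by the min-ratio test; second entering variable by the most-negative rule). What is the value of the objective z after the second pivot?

Ratio test on column b — row 1: 6/(9/2) = 4/3; row 2: 6/(1/2) = 12. Minimum is 4/3 at row 1 (u1 leaves); pivot element 9/2.
Pivot on row 1; the obj-row RHS becomes 12 − (-4)·(4/3) = 52/3.
Next entering variable (most negative obj-row entry -35/9): a.
Ratio test on column a — row 1: (4/3)/(7/9) = 12/7; row 2: (16/3)/(1/9) = 48. Minimum is 12/7 at row 1 (b leaves); pivot element 7/9.
After the second pivot the obj-row RHS is 52/3 − (-35/9)·(12/7) = 24.

24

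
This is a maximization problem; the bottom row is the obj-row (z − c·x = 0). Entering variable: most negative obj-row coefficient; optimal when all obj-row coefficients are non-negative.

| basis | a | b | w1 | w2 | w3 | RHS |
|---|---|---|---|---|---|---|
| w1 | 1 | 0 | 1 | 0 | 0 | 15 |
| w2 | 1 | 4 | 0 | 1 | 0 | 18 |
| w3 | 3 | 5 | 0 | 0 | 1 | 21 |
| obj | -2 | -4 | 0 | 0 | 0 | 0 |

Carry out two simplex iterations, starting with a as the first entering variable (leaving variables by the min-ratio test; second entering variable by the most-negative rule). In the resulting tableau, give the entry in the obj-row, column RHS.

84/5

Ratio test on column a — row 1: 15/1 = 15; row 2: 18/1 = 18; row 3: 21/3 = 7. Minimum is 7 at row 3 (w3 leaves); pivot element 3.
Divide row 3 by 3; eliminate column a from the other rows.
Second iteration: most negative obj-row entry is -2/3 in column b, so b enters.
Ratio test on column b — row 1: entry -5/3 ≤ 0; row 2: 11/(7/3) = 33/7; row 3: 7/(5/3) = 21/5. Minimum is 21/5 at row 3 (a leaves); pivot element 5/3.
Divide row 3 by 5/3; eliminate column b from the other rows.
After both pivots, the entry at the obj-row, column RHS is 84/5.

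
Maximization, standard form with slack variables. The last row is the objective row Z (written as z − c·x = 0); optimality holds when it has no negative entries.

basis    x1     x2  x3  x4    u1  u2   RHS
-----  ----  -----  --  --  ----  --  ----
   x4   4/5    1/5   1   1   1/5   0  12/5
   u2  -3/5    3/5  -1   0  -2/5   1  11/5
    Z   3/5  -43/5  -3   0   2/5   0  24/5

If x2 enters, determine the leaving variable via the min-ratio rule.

u2

Column x2 entries and ratios — x4: (12/5)/(1/5) = 12; u2: (11/5)/(3/5) = 11/3.
Smallest ratio is 11/3 in the row of u2, so u2 leaves.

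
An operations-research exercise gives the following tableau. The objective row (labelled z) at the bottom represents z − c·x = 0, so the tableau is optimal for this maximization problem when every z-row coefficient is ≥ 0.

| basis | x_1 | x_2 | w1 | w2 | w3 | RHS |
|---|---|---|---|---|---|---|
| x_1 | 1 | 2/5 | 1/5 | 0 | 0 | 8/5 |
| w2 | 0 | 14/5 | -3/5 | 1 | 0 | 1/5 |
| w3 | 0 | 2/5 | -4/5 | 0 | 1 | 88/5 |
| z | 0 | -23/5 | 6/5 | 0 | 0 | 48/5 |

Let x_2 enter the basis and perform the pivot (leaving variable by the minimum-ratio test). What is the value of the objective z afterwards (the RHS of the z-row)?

139/14

Ratio test on column x_2 — row 1: (8/5)/(2/5) = 4; row 2: (1/5)/(14/5) = 1/14; row 3: (88/5)/(2/5) = 44. Minimum is 1/14 at row 2 (w2 leaves); pivot element 14/5.
Pivot on row 2; the z-row RHS becomes 48/5 − (-23/5)·(1/14) = 139/14.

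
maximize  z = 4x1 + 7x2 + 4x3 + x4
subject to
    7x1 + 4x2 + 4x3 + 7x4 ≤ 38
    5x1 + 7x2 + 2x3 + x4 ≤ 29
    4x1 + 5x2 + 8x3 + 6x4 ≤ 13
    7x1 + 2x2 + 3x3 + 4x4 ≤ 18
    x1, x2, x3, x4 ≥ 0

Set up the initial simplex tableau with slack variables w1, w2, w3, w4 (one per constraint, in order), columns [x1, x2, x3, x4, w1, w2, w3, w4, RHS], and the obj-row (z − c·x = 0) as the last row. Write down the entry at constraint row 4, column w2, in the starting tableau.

0

Slack w2 belongs to constraint 2; its column is the unit vector e_2, so the entry in row 4 is 0.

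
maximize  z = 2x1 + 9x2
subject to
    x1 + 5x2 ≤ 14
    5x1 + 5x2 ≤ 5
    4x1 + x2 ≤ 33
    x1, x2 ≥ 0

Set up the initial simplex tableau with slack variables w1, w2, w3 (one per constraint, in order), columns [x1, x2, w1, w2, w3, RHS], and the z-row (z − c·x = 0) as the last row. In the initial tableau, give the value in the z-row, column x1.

The z-row carries the negated objective coefficients: the x1 entry is -2.

-2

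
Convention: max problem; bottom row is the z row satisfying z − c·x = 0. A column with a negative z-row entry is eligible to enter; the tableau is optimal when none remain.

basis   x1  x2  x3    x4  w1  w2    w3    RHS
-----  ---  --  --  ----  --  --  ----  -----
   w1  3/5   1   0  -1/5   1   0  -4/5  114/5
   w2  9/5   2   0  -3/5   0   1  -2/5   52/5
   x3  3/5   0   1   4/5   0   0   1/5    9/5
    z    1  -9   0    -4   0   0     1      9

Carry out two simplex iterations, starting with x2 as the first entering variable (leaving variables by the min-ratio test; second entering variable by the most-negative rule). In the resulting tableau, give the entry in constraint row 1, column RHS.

Ratio test on column x2 — row 1: (114/5)/1 = 114/5; row 2: (52/5)/2 = 26/5; row 3: entry 0 ≤ 0. Minimum is 26/5 at row 2 (w2 leaves); pivot element 2.
Divide row 2 by 2; eliminate column x2 from the other rows.
Second iteration: most negative z-row entry is -67/10 in column x4, so x4 enters.
Ratio test on column x4 — row 1: (88/5)/(1/10) = 176; row 2: entry -3/10 ≤ 0; row 3: (9/5)/(4/5) = 9/4. Minimum is 9/4 at row 3 (x3 leaves); pivot element 4/5.
Divide row 3 by 4/5; eliminate column x4 from the other rows.
After both pivots, the entry at constraint row 1, column RHS is 139/8.

139/8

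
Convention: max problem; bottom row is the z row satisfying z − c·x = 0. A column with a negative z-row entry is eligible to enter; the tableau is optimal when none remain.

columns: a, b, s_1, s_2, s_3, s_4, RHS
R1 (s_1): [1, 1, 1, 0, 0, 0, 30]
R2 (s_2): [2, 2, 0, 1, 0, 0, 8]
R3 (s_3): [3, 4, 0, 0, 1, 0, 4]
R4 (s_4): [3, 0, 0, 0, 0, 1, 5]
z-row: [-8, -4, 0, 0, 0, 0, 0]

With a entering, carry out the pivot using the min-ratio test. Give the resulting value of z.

32/3

Ratio test on column a — row 1: 30/1 = 30; row 2: 8/2 = 4; row 3: 4/3 = 4/3; row 4: 5/3 = 5/3. Minimum is 4/3 at row 3 (s_3 leaves); pivot element 3.
Pivot on row 3; the z-row RHS becomes 0 − (-8)·(4/3) = 32/3.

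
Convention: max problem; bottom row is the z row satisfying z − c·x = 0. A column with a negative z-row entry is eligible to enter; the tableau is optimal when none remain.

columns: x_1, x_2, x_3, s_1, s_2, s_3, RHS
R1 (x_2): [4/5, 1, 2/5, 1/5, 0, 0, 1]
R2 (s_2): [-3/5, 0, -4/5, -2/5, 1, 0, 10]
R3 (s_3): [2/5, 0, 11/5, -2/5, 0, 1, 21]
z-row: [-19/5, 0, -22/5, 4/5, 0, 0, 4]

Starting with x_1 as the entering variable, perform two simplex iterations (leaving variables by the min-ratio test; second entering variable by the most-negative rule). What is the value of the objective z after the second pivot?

Ratio test on column x_1 — row 1: 1/(4/5) = 5/4; row 2: entry -3/5 ≤ 0; row 3: 21/(2/5) = 105/2. Minimum is 5/4 at row 1 (x_2 leaves); pivot element 4/5.
Pivot on row 1; the z-row RHS becomes 4 − (-19/5)·(5/4) = 35/4.
Next entering variable (most negative z-row entry -5/2): x_3.
Ratio test on column x_3 — row 1: (5/4)/(1/2) = 5/2; row 2: entry -1/2 ≤ 0; row 3: (41/2)/2 = 41/4. Minimum is 5/2 at row 1 (x_1 leaves); pivot element 1/2.
After the second pivot the z-row RHS is 35/4 − (-5/2)·(5/2) = 15.

15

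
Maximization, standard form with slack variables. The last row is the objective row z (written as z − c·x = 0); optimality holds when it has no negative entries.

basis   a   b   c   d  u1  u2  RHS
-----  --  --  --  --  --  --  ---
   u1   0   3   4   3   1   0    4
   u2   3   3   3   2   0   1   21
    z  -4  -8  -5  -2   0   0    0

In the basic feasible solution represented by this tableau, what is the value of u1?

u1 is basic (row 1); its value is the RHS of that row, 4.

4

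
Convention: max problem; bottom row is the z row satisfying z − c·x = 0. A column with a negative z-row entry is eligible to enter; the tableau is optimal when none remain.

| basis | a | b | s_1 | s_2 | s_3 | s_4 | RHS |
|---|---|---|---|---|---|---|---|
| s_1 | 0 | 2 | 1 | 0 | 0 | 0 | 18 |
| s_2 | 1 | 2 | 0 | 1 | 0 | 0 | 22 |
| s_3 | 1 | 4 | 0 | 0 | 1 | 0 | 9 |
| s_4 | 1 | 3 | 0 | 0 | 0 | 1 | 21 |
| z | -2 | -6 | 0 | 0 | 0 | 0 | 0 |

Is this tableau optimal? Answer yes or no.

The z-row has a negative entry -6 in column b, so it is not optimal.

no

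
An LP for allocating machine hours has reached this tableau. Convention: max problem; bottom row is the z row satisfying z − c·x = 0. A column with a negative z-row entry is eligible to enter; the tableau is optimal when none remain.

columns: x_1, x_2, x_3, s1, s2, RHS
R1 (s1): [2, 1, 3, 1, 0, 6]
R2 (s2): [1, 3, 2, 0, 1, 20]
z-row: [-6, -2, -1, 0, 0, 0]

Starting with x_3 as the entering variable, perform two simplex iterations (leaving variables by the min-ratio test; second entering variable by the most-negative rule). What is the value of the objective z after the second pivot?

18

Ratio test on column x_3 — row 1: 6/3 = 2; row 2: 20/2 = 10. Minimum is 2 at row 1 (s1 leaves); pivot element 3.
Pivot on row 1; the z-row RHS becomes 0 − (-1)·2 = 2.
Next entering variable (most negative z-row entry -16/3): x_1.
Ratio test on column x_1 — row 1: 2/(2/3) = 3; row 2: entry -1/3 ≤ 0. Minimum is 3 at row 1 (x_3 leaves); pivot element 2/3.
After the second pivot the z-row RHS is 2 − (-16/3)·3 = 18.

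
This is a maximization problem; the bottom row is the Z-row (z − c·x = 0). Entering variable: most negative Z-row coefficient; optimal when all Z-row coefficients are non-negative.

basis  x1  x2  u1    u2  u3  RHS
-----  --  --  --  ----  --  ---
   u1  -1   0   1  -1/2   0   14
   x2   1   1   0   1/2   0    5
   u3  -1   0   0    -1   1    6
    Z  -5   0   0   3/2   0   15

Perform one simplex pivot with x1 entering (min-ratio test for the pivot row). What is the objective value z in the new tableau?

Ratio test on column x1 — row 1: entry -1 ≤ 0; row 2: 5/1 = 5; row 3: entry -1 ≤ 0. Minimum is 5 at row 2 (x2 leaves); pivot element 1.
Pivot on row 2; the Z-row RHS becomes 15 − (-5)·5 = 40.

40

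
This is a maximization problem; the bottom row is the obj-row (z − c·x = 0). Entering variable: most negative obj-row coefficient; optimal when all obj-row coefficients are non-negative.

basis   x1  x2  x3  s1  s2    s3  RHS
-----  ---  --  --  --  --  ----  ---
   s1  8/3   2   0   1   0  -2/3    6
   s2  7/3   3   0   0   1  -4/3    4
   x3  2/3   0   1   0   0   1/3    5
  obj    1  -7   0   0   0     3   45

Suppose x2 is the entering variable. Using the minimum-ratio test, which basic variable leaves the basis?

Column x2 entries and ratios — s1: 6/2 = 3; s2: 4/3 = 4/3; x3: 0 ≤ 0, skip.
Smallest ratio is 4/3 in the row of s2, so s2 leaves.

s2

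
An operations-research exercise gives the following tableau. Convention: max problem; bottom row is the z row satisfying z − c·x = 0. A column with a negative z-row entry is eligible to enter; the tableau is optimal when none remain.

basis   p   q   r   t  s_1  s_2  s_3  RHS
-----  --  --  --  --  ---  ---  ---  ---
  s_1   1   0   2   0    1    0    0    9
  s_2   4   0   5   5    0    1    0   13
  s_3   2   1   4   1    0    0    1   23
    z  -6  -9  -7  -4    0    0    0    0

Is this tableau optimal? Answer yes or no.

no

The z-row has a negative entry -9 in column q, so it is not optimal.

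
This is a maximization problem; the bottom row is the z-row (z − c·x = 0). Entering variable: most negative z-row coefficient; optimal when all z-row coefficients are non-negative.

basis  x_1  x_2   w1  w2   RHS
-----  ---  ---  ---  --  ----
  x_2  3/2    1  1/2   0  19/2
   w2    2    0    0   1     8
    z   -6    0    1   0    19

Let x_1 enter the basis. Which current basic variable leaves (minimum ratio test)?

Column x_1 entries and ratios — x_2: (19/2)/(3/2) = 19/3; w2: 8/2 = 4.
Smallest ratio is 4 in the row of w2, so w2 leaves.

w2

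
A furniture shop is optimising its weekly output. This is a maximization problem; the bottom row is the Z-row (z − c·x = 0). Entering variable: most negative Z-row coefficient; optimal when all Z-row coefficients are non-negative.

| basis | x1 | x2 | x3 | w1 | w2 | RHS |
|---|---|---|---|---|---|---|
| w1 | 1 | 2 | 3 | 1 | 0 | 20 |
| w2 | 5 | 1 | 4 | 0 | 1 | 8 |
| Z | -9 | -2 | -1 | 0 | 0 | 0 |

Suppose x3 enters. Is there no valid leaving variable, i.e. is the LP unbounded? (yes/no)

Column x3 has positive entries in row(s) 1, 2, so the ratio test bounds it — not unbounded.

no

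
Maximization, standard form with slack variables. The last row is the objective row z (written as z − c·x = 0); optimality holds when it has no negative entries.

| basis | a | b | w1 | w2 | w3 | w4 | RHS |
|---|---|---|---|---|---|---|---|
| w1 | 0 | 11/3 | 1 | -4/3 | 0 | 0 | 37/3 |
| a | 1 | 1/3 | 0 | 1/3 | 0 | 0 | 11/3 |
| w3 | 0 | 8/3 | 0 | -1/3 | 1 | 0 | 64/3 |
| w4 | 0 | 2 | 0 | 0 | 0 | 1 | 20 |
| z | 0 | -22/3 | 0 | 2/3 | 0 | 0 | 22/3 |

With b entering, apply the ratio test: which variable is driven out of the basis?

w1

Column b entries and ratios — w1: (37/3)/(11/3) = 37/11; a: (11/3)/(1/3) = 11; w3: (64/3)/(8/3) = 8; w4: 20/2 = 10.
Smallest ratio is 37/11 in the row of w1, so w1 leaves.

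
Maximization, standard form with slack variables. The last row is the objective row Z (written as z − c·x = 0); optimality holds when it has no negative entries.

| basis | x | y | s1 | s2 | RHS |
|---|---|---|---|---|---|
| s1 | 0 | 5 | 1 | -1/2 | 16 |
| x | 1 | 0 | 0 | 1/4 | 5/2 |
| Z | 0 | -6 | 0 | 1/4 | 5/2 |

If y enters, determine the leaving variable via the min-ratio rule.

s1

Column y entries and ratios — s1: 16/5 = 16/5; x: 0 ≤ 0, skip.
Smallest ratio is 16/5 in the row of s1, so s1 leaves.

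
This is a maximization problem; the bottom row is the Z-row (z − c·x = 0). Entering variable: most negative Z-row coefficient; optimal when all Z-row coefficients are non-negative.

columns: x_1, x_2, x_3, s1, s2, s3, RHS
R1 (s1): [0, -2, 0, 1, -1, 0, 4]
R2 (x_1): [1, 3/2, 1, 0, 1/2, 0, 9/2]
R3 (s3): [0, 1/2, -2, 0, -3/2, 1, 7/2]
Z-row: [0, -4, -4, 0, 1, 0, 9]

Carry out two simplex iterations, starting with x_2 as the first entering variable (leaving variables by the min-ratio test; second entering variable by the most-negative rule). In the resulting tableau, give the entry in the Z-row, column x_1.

Ratio test on column x_2 — row 1: entry -2 ≤ 0; row 2: (9/2)/(3/2) = 3; row 3: (7/2)/(1/2) = 7. Minimum is 3 at row 2 (x_1 leaves); pivot element 3/2.
Divide row 2 by 3/2; eliminate column x_2 from the other rows.
Second iteration: most negative Z-row entry is -4/3 in column x_3, so x_3 enters.
Ratio test on column x_3 — row 1: 10/(4/3) = 15/2; row 2: 3/(2/3) = 9/2; row 3: entry -7/3 ≤ 0. Minimum is 9/2 at row 2 (x_2 leaves); pivot element 2/3.
Divide row 2 by 2/3; eliminate column x_3 from the other rows.
After both pivots, the entry at the Z-row, column x_1 is 4.

4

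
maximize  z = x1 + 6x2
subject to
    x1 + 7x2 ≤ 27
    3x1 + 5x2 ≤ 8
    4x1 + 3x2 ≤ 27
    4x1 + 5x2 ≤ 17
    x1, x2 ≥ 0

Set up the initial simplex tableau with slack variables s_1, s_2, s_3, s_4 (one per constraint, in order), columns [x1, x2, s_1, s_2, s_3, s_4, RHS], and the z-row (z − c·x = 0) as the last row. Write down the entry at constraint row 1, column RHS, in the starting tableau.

The RHS of constraint 1 is b_1 = 27.

27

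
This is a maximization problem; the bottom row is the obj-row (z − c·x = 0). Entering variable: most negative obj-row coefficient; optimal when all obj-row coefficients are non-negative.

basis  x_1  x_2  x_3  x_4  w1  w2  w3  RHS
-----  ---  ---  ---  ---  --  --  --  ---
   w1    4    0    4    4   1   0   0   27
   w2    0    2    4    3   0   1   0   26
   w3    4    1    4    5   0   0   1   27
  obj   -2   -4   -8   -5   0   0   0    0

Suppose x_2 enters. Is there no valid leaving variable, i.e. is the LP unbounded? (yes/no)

Column x_2 has positive entries in row(s) 2, 3, so the ratio test bounds it — not unbounded.

no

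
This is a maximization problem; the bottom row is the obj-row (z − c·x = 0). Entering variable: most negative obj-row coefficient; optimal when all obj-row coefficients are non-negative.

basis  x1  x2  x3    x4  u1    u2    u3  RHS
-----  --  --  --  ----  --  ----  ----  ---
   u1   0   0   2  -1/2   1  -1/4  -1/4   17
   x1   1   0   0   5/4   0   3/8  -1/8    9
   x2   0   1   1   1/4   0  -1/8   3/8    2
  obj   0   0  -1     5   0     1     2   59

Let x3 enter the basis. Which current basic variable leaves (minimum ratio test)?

x2

Column x3 entries and ratios — u1: 17/2 = 17/2; x1: 0 ≤ 0, skip; x2: 2/1 = 2.
Smallest ratio is 2 in the row of x2, so x2 leaves.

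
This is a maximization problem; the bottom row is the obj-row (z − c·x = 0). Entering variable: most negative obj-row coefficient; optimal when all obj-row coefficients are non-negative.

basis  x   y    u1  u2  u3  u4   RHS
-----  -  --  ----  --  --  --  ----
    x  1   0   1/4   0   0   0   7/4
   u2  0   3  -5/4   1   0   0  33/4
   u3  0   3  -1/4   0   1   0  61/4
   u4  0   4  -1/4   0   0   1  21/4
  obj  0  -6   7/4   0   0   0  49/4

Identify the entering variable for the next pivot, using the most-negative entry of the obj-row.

y

Negative obj-row entries: y: -6.
The most negative is -6 in column y, so y enters.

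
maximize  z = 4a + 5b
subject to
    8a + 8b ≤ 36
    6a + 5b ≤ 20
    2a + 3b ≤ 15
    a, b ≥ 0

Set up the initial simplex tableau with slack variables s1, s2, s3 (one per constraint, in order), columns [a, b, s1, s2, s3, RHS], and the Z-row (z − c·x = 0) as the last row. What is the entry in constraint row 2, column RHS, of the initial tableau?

The RHS of constraint 2 is b_2 = 20.

20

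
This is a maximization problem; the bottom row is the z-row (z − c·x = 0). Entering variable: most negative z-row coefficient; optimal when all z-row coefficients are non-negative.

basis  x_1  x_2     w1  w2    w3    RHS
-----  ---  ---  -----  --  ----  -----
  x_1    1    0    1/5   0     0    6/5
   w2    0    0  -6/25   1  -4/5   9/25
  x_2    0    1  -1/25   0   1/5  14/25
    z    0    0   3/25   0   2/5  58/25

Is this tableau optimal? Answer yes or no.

Every z-row coefficient is ≥ 0, so the tableau is optimal.

yes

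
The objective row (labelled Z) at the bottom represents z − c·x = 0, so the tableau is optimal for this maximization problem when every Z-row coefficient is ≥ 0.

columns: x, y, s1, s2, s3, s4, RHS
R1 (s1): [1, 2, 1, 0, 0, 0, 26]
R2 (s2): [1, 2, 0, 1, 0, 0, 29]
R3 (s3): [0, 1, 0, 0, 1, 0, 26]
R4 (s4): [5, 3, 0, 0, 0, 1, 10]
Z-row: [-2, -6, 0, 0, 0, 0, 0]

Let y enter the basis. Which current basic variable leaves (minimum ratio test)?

s4

Column y entries and ratios — s1: 26/2 = 13; s2: 29/2 = 29/2; s3: 26/1 = 26; s4: 10/3 = 10/3.
Smallest ratio is 10/3 in the row of s4, so s4 leaves.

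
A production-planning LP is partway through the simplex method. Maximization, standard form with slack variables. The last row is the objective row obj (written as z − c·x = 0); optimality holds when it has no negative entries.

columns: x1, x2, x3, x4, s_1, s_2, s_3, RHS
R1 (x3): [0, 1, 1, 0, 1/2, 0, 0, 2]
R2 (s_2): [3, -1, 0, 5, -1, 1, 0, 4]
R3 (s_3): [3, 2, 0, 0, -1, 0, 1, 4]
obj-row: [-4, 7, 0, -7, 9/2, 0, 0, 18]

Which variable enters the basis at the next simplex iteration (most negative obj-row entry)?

Negative obj-row entries: x1: -4, x4: -7.
The most negative is -7 in column x4, so x4 enters.

x4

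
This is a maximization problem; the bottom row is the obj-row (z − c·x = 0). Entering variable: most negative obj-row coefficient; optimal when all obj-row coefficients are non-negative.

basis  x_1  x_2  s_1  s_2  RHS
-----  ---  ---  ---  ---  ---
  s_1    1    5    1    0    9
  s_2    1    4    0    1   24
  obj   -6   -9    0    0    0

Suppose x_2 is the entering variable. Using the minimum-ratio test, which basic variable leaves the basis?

Column x_2 entries and ratios — s_1: 9/5 = 9/5; s_2: 24/4 = 6.
Smallest ratio is 9/5 in the row of s_1, so s_1 leaves.

s_1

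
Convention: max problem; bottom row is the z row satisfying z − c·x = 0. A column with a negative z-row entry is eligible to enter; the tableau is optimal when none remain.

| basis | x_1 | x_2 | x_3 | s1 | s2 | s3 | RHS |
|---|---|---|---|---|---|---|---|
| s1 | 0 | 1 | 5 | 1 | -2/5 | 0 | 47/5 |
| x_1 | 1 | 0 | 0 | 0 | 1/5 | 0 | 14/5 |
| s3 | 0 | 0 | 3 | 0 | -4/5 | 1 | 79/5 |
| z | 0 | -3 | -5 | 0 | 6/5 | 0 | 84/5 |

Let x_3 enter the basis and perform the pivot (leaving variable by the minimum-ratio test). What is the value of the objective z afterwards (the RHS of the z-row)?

131/5

Ratio test on column x_3 — row 1: (47/5)/5 = 47/25; row 2: entry 0 ≤ 0; row 3: (79/5)/3 = 79/15. Minimum is 47/25 at row 1 (s1 leaves); pivot element 5.
Pivot on row 1; the z-row RHS becomes 84/5 − (-5)·(47/25) = 131/5.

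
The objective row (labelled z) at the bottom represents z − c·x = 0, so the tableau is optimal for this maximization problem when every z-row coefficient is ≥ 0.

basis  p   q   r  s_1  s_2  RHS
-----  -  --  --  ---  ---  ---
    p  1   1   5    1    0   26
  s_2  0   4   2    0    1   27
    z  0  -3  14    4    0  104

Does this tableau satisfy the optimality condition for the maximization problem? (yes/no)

The z-row has a negative entry -3 in column q, so it is not optimal.

no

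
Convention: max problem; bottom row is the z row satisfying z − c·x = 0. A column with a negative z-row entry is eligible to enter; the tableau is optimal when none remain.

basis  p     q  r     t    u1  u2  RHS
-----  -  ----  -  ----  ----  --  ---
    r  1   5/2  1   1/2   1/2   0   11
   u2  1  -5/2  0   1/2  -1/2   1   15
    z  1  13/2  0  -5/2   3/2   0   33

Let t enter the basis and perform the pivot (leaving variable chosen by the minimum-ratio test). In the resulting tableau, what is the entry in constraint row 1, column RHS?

Ratio test on column t — row 1: 11/(1/2) = 22; row 2: 15/(1/2) = 30. Minimum is 22 at row 1 (r leaves); pivot element 1/2.
Divide row 1 by 1/2; eliminate column t from the other rows.
In the new row 1, the RHS entry is the old entry divided by the pivot: 11/(1/2) = 22.

22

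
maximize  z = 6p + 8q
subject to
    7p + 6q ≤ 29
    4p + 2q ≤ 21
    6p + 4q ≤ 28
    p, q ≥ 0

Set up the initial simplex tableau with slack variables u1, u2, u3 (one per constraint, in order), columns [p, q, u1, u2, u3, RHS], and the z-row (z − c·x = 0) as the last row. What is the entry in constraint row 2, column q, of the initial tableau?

Constraint 2 has coefficient 2 on q.

2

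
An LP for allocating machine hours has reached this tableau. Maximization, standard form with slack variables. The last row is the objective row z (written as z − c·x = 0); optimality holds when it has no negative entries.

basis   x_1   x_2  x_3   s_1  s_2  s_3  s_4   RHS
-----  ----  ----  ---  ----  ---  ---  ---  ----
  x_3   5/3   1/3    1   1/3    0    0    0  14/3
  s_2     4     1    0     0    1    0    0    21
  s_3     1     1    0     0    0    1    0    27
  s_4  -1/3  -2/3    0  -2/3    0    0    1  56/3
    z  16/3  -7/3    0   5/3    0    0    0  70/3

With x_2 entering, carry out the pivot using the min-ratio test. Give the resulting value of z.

56

Ratio test on column x_2 — row 1: (14/3)/(1/3) = 14; row 2: 21/1 = 21; row 3: 27/1 = 27; row 4: entry -2/3 ≤ 0. Minimum is 14 at row 1 (x_3 leaves); pivot element 1/3.
Pivot on row 1; the z-row RHS becomes 70/3 − (-7/3)·14 = 56.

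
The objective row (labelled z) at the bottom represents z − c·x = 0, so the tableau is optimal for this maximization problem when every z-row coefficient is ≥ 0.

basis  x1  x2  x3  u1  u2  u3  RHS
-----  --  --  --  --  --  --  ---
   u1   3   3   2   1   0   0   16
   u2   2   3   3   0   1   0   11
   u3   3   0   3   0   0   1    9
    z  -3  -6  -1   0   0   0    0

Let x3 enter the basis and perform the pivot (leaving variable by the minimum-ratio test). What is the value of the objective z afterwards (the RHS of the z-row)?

3

Ratio test on column x3 — row 1: 16/2 = 8; row 2: 11/3 = 11/3; row 3: 9/3 = 3. Minimum is 3 at row 3 (u3 leaves); pivot element 3.
Pivot on row 3; the z-row RHS becomes 0 − (-1)·3 = 3.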